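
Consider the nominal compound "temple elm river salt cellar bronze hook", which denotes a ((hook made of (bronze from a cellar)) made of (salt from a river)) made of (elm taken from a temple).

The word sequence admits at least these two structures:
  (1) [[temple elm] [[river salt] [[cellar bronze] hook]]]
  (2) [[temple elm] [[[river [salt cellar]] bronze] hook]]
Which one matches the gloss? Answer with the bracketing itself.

[[temple elm] [[river salt] [[cellar bronze] hook]]]

The paraphrase's head is the "hook" part ("river salt cellar bronze hook"); its modifier is "temple elm".
That top-level split, carried through the inner groups, gives [[temple elm] [[river salt] [[cellar bronze] hook]]].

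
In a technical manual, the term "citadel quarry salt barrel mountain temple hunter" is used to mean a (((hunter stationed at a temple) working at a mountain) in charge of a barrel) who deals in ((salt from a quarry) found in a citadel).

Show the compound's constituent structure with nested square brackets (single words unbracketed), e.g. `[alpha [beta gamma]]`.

[[citadel [quarry salt]] [barrel [mountain [temple hunter]]]]

Whole compound: head "hunter" (specifically "barrel mountain temple hunter"), modifier "citadel quarry salt".
Within "citadel quarry salt", the head is "salt" (specifically "quarry salt") and the modifier is "citadel".
Within "quarry salt", the head is "salt" and the modifier is "quarry".
Within "barrel mountain temple hunter", the head is "hunter" (specifically "mountain temple hunter") and the modifier is "barrel".
Within "mountain temple hunter", the head is "hunter" (specifically "temple hunter") and the modifier is "mountain".
Within "temple hunter", the head is "hunter" and the modifier is "temple".
So the structure is [[citadel [quarry salt]] [barrel [mountain [temple hunter]]]].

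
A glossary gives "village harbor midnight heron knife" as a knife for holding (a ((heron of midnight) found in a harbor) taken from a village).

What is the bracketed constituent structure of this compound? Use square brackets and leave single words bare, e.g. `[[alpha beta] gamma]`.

Overall it is a kind of knife; the modifier is "village harbor midnight heron".
"village harbor midnight heron" → head "heron" (specifically "harbor midnight heron"), modifier "village".
"harbor midnight heron" → head "heron" (specifically "midnight heron"), modifier "harbor".
"midnight heron" → head "heron", modifier "midnight".
So the structure is [[village [harbor [midnight heron]]] knife].

[[village [harbor [midnight heron]]] knife]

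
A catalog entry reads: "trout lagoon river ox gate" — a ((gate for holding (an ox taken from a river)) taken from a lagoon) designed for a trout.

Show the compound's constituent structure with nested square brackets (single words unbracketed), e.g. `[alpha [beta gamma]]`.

[trout [lagoon [[river ox] gate]]]

The outermost head in the paraphrase is "gate" (specifically "lagoon river ox gate"), modified by "trout".
"lagoon river ox gate" → head "gate" (specifically "river ox gate"), modifier "lagoon".
"river ox gate" → head "gate", modifier "river ox".
"river ox" → head "ox", modifier "river".
Assembled: [trout [lagoon [[river ox] gate]]].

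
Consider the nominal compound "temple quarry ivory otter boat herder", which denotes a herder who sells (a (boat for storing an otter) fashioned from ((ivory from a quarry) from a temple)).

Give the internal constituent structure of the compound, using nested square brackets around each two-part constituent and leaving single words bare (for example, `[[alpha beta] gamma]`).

At the top level: head "herder"; modifier "temple quarry ivory otter boat".
Inside "temple quarry ivory otter boat": head "boat" (specifically "otter boat"), modifier "temple quarry ivory".
Inside "temple quarry ivory": head "ivory" (specifically "quarry ivory"), modifier "temple".
Inside "quarry ivory": head "ivory", modifier "quarry".
Inside "otter boat": head "boat", modifier "otter".
So the structure is [[[temple [quarry ivory]] [otter boat]] herder].

[[[temple [quarry ivory]] [otter boat]] herder]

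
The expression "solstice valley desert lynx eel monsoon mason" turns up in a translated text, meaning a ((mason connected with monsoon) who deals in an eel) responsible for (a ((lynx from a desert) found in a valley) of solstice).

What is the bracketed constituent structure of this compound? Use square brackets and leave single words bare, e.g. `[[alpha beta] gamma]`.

[[solstice [valley [desert lynx]]] [eel [monsoon mason]]]

At the top level: head "mason" (specifically "eel monsoon mason"); modifier "solstice valley desert lynx".
Inside "solstice valley desert lynx": head "lynx" (specifically "valley desert lynx"), modifier "solstice".
Inside "valley desert lynx": head "lynx" (specifically "desert lynx"), modifier "valley".
Inside "desert lynx": head "lynx", modifier "desert".
Inside "eel monsoon mason": head "mason" (specifically "monsoon mason"), modifier "eel".
Inside "monsoon mason": head "mason", modifier "monsoon".
So the structure is [[solstice [valley [desert lynx]]] [eel [monsoon mason]]].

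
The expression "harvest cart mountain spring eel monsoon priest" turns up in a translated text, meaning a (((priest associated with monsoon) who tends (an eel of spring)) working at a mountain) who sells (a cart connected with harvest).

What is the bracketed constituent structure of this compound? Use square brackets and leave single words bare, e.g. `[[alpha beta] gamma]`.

Whole compound: head "priest" (specifically "mountain spring eel monsoon priest"), modifier "harvest cart".
"harvest cart" → head "cart", modifier "harvest".
"mountain spring eel monsoon priest" → head "priest" (specifically "spring eel monsoon priest"), modifier "mountain".
"spring eel monsoon priest" → head "priest" (specifically "monsoon priest"), modifier "spring eel".
"spring eel" → head "eel", modifier "spring".
"monsoon priest" → head "priest", modifier "monsoon".
So the structure is [[harvest cart] [mountain [[spring eel] [monsoon priest]]]].

[[harvest cart] [mountain [[spring eel] [monsoon priest]]]]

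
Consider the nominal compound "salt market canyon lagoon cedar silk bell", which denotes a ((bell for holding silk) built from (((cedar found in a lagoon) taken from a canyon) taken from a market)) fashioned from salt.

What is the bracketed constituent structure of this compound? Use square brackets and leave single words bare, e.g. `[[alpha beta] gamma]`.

[salt [[market [canyon [lagoon cedar]]] [silk bell]]]

At the top level: head "bell" (specifically "market canyon lagoon cedar silk bell"); modifier "salt".
Inside "market canyon lagoon cedar silk bell": head "bell" (specifically "silk bell"), modifier "market canyon lagoon cedar".
Inside "market canyon lagoon cedar": head "cedar" (specifically "canyon lagoon cedar"), modifier "market".
Inside "canyon lagoon cedar": head "cedar" (specifically "lagoon cedar"), modifier "canyon".
Inside "lagoon cedar": head "cedar", modifier "lagoon".
Inside "silk bell": head "bell", modifier "silk".
So the structure is [salt [[market [canyon [lagoon cedar]]] [silk bell]]].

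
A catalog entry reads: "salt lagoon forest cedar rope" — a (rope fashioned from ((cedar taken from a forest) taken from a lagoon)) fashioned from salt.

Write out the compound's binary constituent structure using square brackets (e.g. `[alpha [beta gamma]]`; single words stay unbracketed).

[salt [[lagoon [forest cedar]] rope]]

Overall it is a kind of rope (specifically "lagoon forest cedar rope"); the modifier is "salt".
Inside "lagoon forest cedar rope": head "rope", modifier "lagoon forest cedar".
Inside "lagoon forest cedar": head "cedar" (specifically "forest cedar"), modifier "lagoon".
Inside "forest cedar": head "cedar", modifier "forest".
Putting it together: [salt [[lagoon [forest cedar]] rope]].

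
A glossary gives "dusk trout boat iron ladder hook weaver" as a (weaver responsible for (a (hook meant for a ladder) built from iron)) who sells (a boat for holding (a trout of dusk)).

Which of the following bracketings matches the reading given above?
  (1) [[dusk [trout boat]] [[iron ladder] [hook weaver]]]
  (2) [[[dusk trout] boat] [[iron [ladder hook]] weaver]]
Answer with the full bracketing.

[[[dusk trout] boat] [[iron [ladder hook]] weaver]]

The paraphrase's head is the "weaver" part ("iron ladder hook weaver"); its modifier is "dusk trout boat".
That top-level split, carried through the inner groups, gives [[[dusk trout] boat] [[iron [ladder hook]] weaver]].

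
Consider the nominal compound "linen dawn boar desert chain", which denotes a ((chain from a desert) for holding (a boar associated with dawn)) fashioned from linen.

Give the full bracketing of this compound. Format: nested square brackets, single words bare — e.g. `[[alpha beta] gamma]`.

[linen [[dawn boar] [desert chain]]]

The outermost head in the paraphrase is "chain" (specifically "dawn boar desert chain"), modified by "linen".
"dawn boar desert chain" → head "chain" (specifically "desert chain"), modifier "dawn boar".
"dawn boar" → head "boar", modifier "dawn".
"desert chain" → head "chain", modifier "desert".
Assembled: [linen [[dawn boar] [desert chain]]].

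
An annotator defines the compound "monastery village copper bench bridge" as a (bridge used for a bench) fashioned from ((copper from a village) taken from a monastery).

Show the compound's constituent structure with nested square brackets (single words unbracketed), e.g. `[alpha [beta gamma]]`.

Overall it is a kind of bridge (specifically "bench bridge"); the modifier is "monastery village copper".
"monastery village copper" → head "copper" (specifically "village copper"), modifier "monastery".
"village copper" → head "copper", modifier "village".
"bench bridge" → head "bridge", modifier "bench".
Putting it together: [[monastery [village copper]] [bench bridge]].

[[monastery [village copper]] [bench bridge]]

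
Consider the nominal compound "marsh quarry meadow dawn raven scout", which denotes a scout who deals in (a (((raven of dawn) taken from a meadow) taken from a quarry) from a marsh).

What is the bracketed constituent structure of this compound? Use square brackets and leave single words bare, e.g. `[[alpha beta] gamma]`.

[[marsh [quarry [meadow [dawn raven]]]] scout]

Overall it is a kind of scout; the modifier is "marsh quarry meadow dawn raven".
Within "marsh quarry meadow dawn raven", the head is "raven" (specifically "quarry meadow dawn raven") and the modifier is "marsh".
Within "quarry meadow dawn raven", the head is "raven" (specifically "meadow dawn raven") and the modifier is "quarry".
Within "meadow dawn raven", the head is "raven" (specifically "dawn raven") and the modifier is "meadow".
Within "dawn raven", the head is "raven" and the modifier is "dawn".
So the structure is [[marsh [quarry [meadow [dawn raven]]]] scout].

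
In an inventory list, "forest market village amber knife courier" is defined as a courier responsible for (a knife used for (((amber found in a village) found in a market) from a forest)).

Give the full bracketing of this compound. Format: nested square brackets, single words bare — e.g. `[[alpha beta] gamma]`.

Overall it is a kind of courier; the modifier is "forest market village amber knife".
Inside "forest market village amber knife": head "knife", modifier "forest market village amber".
Inside "forest market village amber": head "amber" (specifically "market village amber"), modifier "forest".
Inside "market village amber": head "amber" (specifically "village amber"), modifier "market".
Inside "village amber": head "amber", modifier "village".
So the structure is [[[forest [market [village amber]]] knife] courier].

[[[forest [market [village amber]]] knife] courier]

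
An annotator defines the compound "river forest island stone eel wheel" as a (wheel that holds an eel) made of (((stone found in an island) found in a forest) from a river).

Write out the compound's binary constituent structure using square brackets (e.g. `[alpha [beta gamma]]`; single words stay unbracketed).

[[river [forest [island stone]]] [eel wheel]]

Overall it is a kind of wheel (specifically "eel wheel"); the modifier is "river forest island stone".
Within "river forest island stone", the head is "stone" (specifically "forest island stone") and the modifier is "river".
Within "forest island stone", the head is "stone" (specifically "island stone") and the modifier is "forest".
Within "island stone", the head is "stone" and the modifier is "island".
Within "eel wheel", the head is "wheel" and the modifier is "eel".
So the structure is [[river [forest [island stone]]] [eel wheel]].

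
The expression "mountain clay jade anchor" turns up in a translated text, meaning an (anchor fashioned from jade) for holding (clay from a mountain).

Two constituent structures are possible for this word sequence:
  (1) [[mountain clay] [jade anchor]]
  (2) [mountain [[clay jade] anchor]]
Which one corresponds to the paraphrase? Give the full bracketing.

The paraphrase's head is the "anchor" part ("jade anchor"); its modifier is "mountain clay".
That top-level split, carried through the inner groups, gives [[mountain clay] [jade anchor]].

[[mountain clay] [jade anchor]]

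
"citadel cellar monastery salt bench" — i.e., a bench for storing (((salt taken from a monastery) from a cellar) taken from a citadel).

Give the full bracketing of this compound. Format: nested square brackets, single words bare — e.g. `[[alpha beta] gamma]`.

[[citadel [cellar [monastery salt]]] bench]

The outermost head in the paraphrase is "bench", modified by "citadel cellar monastery salt".
Within "citadel cellar monastery salt", the head is "salt" (specifically "cellar monastery salt") and the modifier is "citadel".
Within "cellar monastery salt", the head is "salt" (specifically "monastery salt") and the modifier is "cellar".
Within "monastery salt", the head is "salt" and the modifier is "monastery".
So the structure is [[citadel [cellar [monastery salt]]] bench].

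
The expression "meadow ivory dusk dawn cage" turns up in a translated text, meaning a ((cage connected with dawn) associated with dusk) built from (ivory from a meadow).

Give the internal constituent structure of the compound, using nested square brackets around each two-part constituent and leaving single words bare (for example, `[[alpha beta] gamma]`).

[[meadow ivory] [dusk [dawn cage]]]

At the top level: head "cage" (specifically "dusk dawn cage"); modifier "meadow ivory".
Within "meadow ivory", the head is "ivory" and the modifier is "meadow".
Within "dusk dawn cage", the head is "cage" (specifically "dawn cage") and the modifier is "dusk".
Within "dawn cage", the head is "cage" and the modifier is "dawn".
So the structure is [[meadow ivory] [dusk [dawn cage]]].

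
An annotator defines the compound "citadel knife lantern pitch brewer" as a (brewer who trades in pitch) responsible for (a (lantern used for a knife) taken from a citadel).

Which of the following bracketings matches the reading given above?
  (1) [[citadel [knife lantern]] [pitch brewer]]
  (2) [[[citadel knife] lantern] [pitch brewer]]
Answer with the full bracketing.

[[citadel [knife lantern]] [pitch brewer]]

The paraphrase's head is the "brewer" part ("pitch brewer"); its modifier is "citadel knife lantern".
That top-level split, carried through the inner groups, gives [[citadel [knife lantern]] [pitch brewer]].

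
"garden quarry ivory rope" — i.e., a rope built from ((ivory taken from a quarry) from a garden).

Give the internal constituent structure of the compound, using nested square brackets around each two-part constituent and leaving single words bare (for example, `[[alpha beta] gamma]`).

At the top level: head "rope"; modifier "garden quarry ivory".
Inside "garden quarry ivory": head "ivory" (specifically "quarry ivory"), modifier "garden".
Inside "quarry ivory": head "ivory", modifier "quarry".
Putting it together: [[garden [quarry ivory]] rope].

[[garden [quarry ivory]] rope]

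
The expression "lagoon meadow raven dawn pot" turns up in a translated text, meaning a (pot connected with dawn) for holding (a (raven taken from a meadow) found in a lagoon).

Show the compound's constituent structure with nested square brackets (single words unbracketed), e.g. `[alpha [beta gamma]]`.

The outermost head in the paraphrase is "pot" (specifically "dawn pot"), modified by "lagoon meadow raven".
"lagoon meadow raven" → head "raven" (specifically "meadow raven"), modifier "lagoon".
"meadow raven" → head "raven", modifier "meadow".
"dawn pot" → head "pot", modifier "dawn".
So the structure is [[lagoon [meadow raven]] [dawn pot]].

[[lagoon [meadow raven]] [dawn pot]]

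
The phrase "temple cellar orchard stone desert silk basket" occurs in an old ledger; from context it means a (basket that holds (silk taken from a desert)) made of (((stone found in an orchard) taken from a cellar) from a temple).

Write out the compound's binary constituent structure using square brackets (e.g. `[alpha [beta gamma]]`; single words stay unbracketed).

The outermost head in the paraphrase is "basket" (specifically "desert silk basket"), modified by "temple cellar orchard stone".
"temple cellar orchard stone" → head "stone" (specifically "cellar orchard stone"), modifier "temple".
"cellar orchard stone" → head "stone" (specifically "orchard stone"), modifier "cellar".
"orchard stone" → head "stone", modifier "orchard".
"desert silk basket" → head "basket", modifier "desert silk".
"desert silk" → head "silk", modifier "desert".
So the structure is [[temple [cellar [orchard stone]]] [[desert silk] basket]].

[[temple [cellar [orchard stone]]] [[desert silk] basket]]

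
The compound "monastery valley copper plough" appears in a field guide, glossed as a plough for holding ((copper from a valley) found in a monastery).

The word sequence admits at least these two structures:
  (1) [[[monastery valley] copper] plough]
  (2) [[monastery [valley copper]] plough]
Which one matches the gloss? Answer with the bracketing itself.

The paraphrase's head is the "plough" part ("plough"); its modifier is "monastery valley copper".
That top-level split, carried through the inner groups, gives [[monastery [valley copper]] plough].

[[monastery [valley copper]] plough]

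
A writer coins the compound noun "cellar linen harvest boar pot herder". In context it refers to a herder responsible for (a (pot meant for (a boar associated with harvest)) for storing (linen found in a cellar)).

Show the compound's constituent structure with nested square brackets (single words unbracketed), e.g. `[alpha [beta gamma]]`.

At the top level: head "herder"; modifier "cellar linen harvest boar pot".
"cellar linen harvest boar pot" → head "pot" (specifically "harvest boar pot"), modifier "cellar linen".
"cellar linen" → head "linen", modifier "cellar".
"harvest boar pot" → head "pot", modifier "harvest boar".
"harvest boar" → head "boar", modifier "harvest".
So the structure is [[[cellar linen] [[harvest boar] pot]] herder].

[[[cellar linen] [[harvest boar] pot]] herder]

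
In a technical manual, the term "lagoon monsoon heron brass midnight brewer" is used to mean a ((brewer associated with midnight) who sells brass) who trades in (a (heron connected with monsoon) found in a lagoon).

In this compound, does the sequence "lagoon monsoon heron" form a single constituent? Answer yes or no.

The paraphrase groups the words so that "lagoon monsoon heron" is one unit: it corresponds to a single parenthesized sub-phrase.
The full structure is [[lagoon [monsoon heron]] [brass [midnight brewer]]], in which [lagoon monsoon heron] is a constituent.

yes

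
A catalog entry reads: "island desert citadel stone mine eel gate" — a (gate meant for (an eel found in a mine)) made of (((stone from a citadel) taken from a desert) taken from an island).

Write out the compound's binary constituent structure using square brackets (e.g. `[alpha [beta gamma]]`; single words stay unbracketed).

Whole compound: head "gate" (specifically "mine eel gate"), modifier "island desert citadel stone".
"island desert citadel stone" → head "stone" (specifically "desert citadel stone"), modifier "island".
"desert citadel stone" → head "stone" (specifically "citadel stone"), modifier "desert".
"citadel stone" → head "stone", modifier "citadel".
"mine eel gate" → head "gate", modifier "mine eel".
"mine eel" → head "eel", modifier "mine".
So the structure is [[island [desert [citadel stone]]] [[mine eel] gate]].

[[island [desert [citadel stone]]] [[mine eel] gate]]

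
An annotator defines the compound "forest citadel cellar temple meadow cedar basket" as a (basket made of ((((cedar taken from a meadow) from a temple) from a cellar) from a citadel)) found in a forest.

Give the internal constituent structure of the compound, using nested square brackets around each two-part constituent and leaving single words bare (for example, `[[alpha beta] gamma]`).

Overall it is a kind of basket (specifically "citadel cellar temple meadow cedar basket"); the modifier is "forest".
"citadel cellar temple meadow cedar basket" → head "basket", modifier "citadel cellar temple meadow cedar".
"citadel cellar temple meadow cedar" → head "cedar" (specifically "cellar temple meadow cedar"), modifier "citadel".
"cellar temple meadow cedar" → head "cedar" (specifically "temple meadow cedar"), modifier "cellar".
"temple meadow cedar" → head "cedar" (specifically "meadow cedar"), modifier "temple".
"meadow cedar" → head "cedar", modifier "meadow".
Assembled: [forest [[citadel [cellar [temple [meadow cedar]]]] basket]].

[forest [[citadel [cellar [temple [meadow cedar]]]] basket]]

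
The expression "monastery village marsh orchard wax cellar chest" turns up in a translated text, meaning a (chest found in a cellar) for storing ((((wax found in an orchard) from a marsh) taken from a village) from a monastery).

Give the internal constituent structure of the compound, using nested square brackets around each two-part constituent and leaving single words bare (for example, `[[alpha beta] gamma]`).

Overall it is a kind of chest (specifically "cellar chest"); the modifier is "monastery village marsh orchard wax".
"monastery village marsh orchard wax" → head "wax" (specifically "village marsh orchard wax"), modifier "monastery".
"village marsh orchard wax" → head "wax" (specifically "marsh orchard wax"), modifier "village".
"marsh orchard wax" → head "wax" (specifically "orchard wax"), modifier "marsh".
"orchard wax" → head "wax", modifier "orchard".
"cellar chest" → head "chest", modifier "cellar".
Putting it together: [[monastery [village [marsh [orchard wax]]]] [cellar chest]].

[[monastery [village [marsh [orchard wax]]]] [cellar chest]]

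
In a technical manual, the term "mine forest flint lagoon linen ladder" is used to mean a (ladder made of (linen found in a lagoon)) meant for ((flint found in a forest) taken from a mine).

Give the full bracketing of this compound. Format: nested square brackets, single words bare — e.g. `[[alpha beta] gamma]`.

The outermost head in the paraphrase is "ladder" (specifically "lagoon linen ladder"), modified by "mine forest flint".
Inside "mine forest flint": head "flint" (specifically "forest flint"), modifier "mine".
Inside "forest flint": head "flint", modifier "forest".
Inside "lagoon linen ladder": head "ladder", modifier "lagoon linen".
Inside "lagoon linen": head "linen", modifier "lagoon".
Putting it together: [[mine [forest flint]] [[lagoon linen] ladder]].

[[mine [forest flint]] [[lagoon linen] ladder]]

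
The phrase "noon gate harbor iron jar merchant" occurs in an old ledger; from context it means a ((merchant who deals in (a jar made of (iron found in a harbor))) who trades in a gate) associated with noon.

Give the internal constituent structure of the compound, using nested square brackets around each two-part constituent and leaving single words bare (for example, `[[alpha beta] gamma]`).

[noon [gate [[[harbor iron] jar] merchant]]]

The outermost head in the paraphrase is "merchant" (specifically "gate harbor iron jar merchant"), modified by "noon".
Within "gate harbor iron jar merchant", the head is "merchant" (specifically "harbor iron jar merchant") and the modifier is "gate".
Within "harbor iron jar merchant", the head is "merchant" and the modifier is "harbor iron jar".
Within "harbor iron jar", the head is "jar" and the modifier is "harbor iron".
Within "harbor iron", the head is "iron" and the modifier is "harbor".
Putting it together: [noon [gate [[[harbor iron] jar] merchant]]].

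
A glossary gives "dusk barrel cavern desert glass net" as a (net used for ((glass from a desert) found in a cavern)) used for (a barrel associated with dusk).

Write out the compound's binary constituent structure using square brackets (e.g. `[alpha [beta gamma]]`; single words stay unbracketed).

Whole compound: head "net" (specifically "cavern desert glass net"), modifier "dusk barrel".
"dusk barrel" → head "barrel", modifier "dusk".
"cavern desert glass net" → head "net", modifier "cavern desert glass".
"cavern desert glass" → head "glass" (specifically "desert glass"), modifier "cavern".
"desert glass" → head "glass", modifier "desert".
Assembled: [[dusk barrel] [[cavern [desert glass]] net]].

[[dusk barrel] [[cavern [desert glass]] net]]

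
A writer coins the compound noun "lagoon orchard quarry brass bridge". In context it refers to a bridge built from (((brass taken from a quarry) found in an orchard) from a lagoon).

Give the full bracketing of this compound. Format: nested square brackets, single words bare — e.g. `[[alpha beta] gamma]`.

Whole compound: head "bridge", modifier "lagoon orchard quarry brass".
Within "lagoon orchard quarry brass", the head is "brass" (specifically "orchard quarry brass") and the modifier is "lagoon".
Within "orchard quarry brass", the head is "brass" (specifically "quarry brass") and the modifier is "orchard".
Within "quarry brass", the head is "brass" and the modifier is "quarry".
Assembled: [[lagoon [orchard [quarry brass]]] bridge].

[[lagoon [orchard [quarry brass]]] bridge]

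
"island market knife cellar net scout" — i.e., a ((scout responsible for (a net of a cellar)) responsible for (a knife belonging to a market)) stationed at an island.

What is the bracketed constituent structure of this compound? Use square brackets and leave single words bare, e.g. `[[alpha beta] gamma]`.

[island [[market knife] [[cellar net] scout]]]

Overall it is a kind of scout (specifically "market knife cellar net scout"); the modifier is "island".
"market knife cellar net scout" → head "scout" (specifically "cellar net scout"), modifier "market knife".
"market knife" → head "knife", modifier "market".
"cellar net scout" → head "scout", modifier "cellar net".
"cellar net" → head "net", modifier "cellar".
So the structure is [island [[market knife] [[cellar net] scout]]].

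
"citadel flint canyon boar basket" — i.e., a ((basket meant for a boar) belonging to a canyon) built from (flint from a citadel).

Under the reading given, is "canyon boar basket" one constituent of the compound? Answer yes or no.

The paraphrase groups the words so that "canyon boar basket" is one unit: it corresponds to a single parenthesized sub-phrase.
The full structure is [[citadel flint] [canyon [boar basket]]], in which [canyon boar basket] is a constituent.

yes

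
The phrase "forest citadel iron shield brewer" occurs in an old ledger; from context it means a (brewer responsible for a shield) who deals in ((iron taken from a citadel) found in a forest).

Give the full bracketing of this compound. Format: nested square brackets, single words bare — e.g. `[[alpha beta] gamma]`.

Whole compound: head "brewer" (specifically "shield brewer"), modifier "forest citadel iron".
Inside "forest citadel iron": head "iron" (specifically "citadel iron"), modifier "forest".
Inside "citadel iron": head "iron", modifier "citadel".
Inside "shield brewer": head "brewer", modifier "shield".
Assembled: [[forest [citadel iron]] [shield brewer]].

[[forest [citadel iron]] [shield brewer]]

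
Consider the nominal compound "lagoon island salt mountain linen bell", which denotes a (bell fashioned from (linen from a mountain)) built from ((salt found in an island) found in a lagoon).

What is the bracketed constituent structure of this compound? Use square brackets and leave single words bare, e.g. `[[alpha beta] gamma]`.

[[lagoon [island salt]] [[mountain linen] bell]]

Whole compound: head "bell" (specifically "mountain linen bell"), modifier "lagoon island salt".
Inside "lagoon island salt": head "salt" (specifically "island salt"), modifier "lagoon".
Inside "island salt": head "salt", modifier "island".
Inside "mountain linen bell": head "bell", modifier "mountain linen".
Inside "mountain linen": head "linen", modifier "mountain".
So the structure is [[lagoon [island salt]] [[mountain linen] bell]].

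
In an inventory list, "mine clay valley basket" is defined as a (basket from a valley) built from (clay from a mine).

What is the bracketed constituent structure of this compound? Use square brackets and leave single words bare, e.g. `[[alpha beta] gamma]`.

[[mine clay] [valley basket]]

The outermost head in the paraphrase is "basket" (specifically "valley basket"), modified by "mine clay".
Inside "mine clay": head "clay", modifier "mine".
Inside "valley basket": head "basket", modifier "valley".
Assembled: [[mine clay] [valley basket]].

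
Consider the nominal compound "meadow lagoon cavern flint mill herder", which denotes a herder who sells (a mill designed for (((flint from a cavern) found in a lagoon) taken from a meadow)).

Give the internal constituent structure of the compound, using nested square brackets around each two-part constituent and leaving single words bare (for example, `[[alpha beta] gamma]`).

[[[meadow [lagoon [cavern flint]]] mill] herder]

Overall it is a kind of herder; the modifier is "meadow lagoon cavern flint mill".
Inside "meadow lagoon cavern flint mill": head "mill", modifier "meadow lagoon cavern flint".
Inside "meadow lagoon cavern flint": head "flint" (specifically "lagoon cavern flint"), modifier "meadow".
Inside "lagoon cavern flint": head "flint" (specifically "cavern flint"), modifier "lagoon".
Inside "cavern flint": head "flint", modifier "cavern".
Putting it together: [[[meadow [lagoon [cavern flint]]] mill] herder].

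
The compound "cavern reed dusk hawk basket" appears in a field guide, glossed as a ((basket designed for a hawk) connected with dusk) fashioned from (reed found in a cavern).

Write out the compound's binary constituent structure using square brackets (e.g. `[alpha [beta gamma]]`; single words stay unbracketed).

[[cavern reed] [dusk [hawk basket]]]

At the top level: head "basket" (specifically "dusk hawk basket"); modifier "cavern reed".
Inside "cavern reed": head "reed", modifier "cavern".
Inside "dusk hawk basket": head "basket" (specifically "hawk basket"), modifier "dusk".
Inside "hawk basket": head "basket", modifier "hawk".
So the structure is [[cavern reed] [dusk [hawk basket]]].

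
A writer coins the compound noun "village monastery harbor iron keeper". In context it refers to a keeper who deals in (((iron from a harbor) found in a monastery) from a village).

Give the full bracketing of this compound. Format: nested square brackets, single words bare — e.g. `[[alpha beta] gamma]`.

Overall it is a kind of keeper; the modifier is "village monastery harbor iron".
Within "village monastery harbor iron", the head is "iron" (specifically "monastery harbor iron") and the modifier is "village".
Within "monastery harbor iron", the head is "iron" (specifically "harbor iron") and the modifier is "monastery".
Within "harbor iron", the head is "iron" and the modifier is "harbor".
So the structure is [[village [monastery [harbor iron]]] keeper].

[[village [monastery [harbor iron]]] keeper]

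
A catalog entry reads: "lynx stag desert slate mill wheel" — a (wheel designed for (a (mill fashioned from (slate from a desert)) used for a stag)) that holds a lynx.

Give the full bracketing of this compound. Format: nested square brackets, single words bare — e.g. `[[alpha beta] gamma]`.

[lynx [[stag [[desert slate] mill]] wheel]]

At the top level: head "wheel" (specifically "stag desert slate mill wheel"); modifier "lynx".
Inside "stag desert slate mill wheel": head "wheel", modifier "stag desert slate mill".
Inside "stag desert slate mill": head "mill" (specifically "desert slate mill"), modifier "stag".
Inside "desert slate mill": head "mill", modifier "desert slate".
Inside "desert slate": head "slate", modifier "desert".
So the structure is [lynx [[stag [[desert slate] mill]] wheel]].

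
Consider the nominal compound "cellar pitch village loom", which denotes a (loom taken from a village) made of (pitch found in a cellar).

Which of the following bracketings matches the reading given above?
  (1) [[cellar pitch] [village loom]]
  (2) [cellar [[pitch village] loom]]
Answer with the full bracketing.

The paraphrase's head is the "loom" part ("village loom"); its modifier is "cellar pitch".
That top-level split, carried through the inner groups, gives [[cellar pitch] [village loom]].

[[cellar pitch] [village loom]]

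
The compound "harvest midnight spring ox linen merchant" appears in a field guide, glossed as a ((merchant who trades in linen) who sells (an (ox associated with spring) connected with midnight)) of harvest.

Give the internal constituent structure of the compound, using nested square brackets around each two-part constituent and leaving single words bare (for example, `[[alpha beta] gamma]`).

[harvest [[midnight [spring ox]] [linen merchant]]]

The outermost head in the paraphrase is "merchant" (specifically "midnight spring ox linen merchant"), modified by "harvest".
Within "midnight spring ox linen merchant", the head is "merchant" (specifically "linen merchant") and the modifier is "midnight spring ox".
Within "midnight spring ox", the head is "ox" (specifically "spring ox") and the modifier is "midnight".
Within "spring ox", the head is "ox" and the modifier is "spring".
Within "linen merchant", the head is "merchant" and the modifier is "linen".
Putting it together: [harvest [[midnight [spring ox]] [linen merchant]]].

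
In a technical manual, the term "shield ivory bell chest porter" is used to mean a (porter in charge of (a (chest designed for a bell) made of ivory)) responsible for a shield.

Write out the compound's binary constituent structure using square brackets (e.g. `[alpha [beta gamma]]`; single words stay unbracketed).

[shield [[ivory [bell chest]] porter]]

At the top level: head "porter" (specifically "ivory bell chest porter"); modifier "shield".
Inside "ivory bell chest porter": head "porter", modifier "ivory bell chest".
Inside "ivory bell chest": head "chest" (specifically "bell chest"), modifier "ivory".
Inside "bell chest": head "chest", modifier "bell".
So the structure is [shield [[ivory [bell chest]] porter]].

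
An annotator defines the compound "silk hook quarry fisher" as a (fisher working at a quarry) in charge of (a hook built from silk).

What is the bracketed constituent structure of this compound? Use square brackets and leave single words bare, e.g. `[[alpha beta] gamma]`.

Overall it is a kind of fisher (specifically "quarry fisher"); the modifier is "silk hook".
Within "silk hook", the head is "hook" and the modifier is "silk".
Within "quarry fisher", the head is "fisher" and the modifier is "quarry".
Assembled: [[silk hook] [quarry fisher]].

[[silk hook] [quarry fisher]]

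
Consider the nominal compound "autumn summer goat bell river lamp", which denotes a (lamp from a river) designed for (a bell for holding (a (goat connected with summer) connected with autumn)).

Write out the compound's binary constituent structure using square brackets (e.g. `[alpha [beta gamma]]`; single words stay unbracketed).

[[[autumn [summer goat]] bell] [river lamp]]

The outermost head in the paraphrase is "lamp" (specifically "river lamp"), modified by "autumn summer goat bell".
"autumn summer goat bell" → head "bell", modifier "autumn summer goat".
"autumn summer goat" → head "goat" (specifically "summer goat"), modifier "autumn".
"summer goat" → head "goat", modifier "summer".
"river lamp" → head "lamp", modifier "river".
Assembled: [[[autumn [summer goat]] bell] [river lamp]].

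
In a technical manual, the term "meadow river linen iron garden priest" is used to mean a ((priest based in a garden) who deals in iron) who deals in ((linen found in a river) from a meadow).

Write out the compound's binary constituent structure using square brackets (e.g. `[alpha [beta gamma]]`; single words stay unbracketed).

At the top level: head "priest" (specifically "iron garden priest"); modifier "meadow river linen".
Within "meadow river linen", the head is "linen" (specifically "river linen") and the modifier is "meadow".
Within "river linen", the head is "linen" and the modifier is "river".
Within "iron garden priest", the head is "priest" (specifically "garden priest") and the modifier is "iron".
Within "garden priest", the head is "priest" and the modifier is "garden".
Assembled: [[meadow [river linen]] [iron [garden priest]]].

[[meadow [river linen]] [iron [garden priest]]]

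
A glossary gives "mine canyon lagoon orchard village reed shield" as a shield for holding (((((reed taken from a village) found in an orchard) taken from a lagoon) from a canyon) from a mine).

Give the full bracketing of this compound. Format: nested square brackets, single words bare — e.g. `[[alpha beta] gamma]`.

[[mine [canyon [lagoon [orchard [village reed]]]]] shield]

At the top level: head "shield"; modifier "mine canyon lagoon orchard village reed".
"mine canyon lagoon orchard village reed" → head "reed" (specifically "canyon lagoon orchard village reed"), modifier "mine".
"canyon lagoon orchard village reed" → head "reed" (specifically "lagoon orchard village reed"), modifier "canyon".
"lagoon orchard village reed" → head "reed" (specifically "orchard village reed"), modifier "lagoon".
"orchard village reed" → head "reed" (specifically "village reed"), modifier "orchard".
"village reed" → head "reed", modifier "village".
Assembled: [[mine [canyon [lagoon [orchard [village reed]]]]] shield].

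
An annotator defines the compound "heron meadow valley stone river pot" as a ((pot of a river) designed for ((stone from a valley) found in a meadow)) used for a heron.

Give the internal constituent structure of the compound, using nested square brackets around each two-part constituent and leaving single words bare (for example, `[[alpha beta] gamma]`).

The outermost head in the paraphrase is "pot" (specifically "meadow valley stone river pot"), modified by "heron".
Inside "meadow valley stone river pot": head "pot" (specifically "river pot"), modifier "meadow valley stone".
Inside "meadow valley stone": head "stone" (specifically "valley stone"), modifier "meadow".
Inside "valley stone": head "stone", modifier "valley".
Inside "river pot": head "pot", modifier "river".
So the structure is [heron [[meadow [valley stone]] [river pot]]].

[heron [[meadow [valley stone]] [river pot]]]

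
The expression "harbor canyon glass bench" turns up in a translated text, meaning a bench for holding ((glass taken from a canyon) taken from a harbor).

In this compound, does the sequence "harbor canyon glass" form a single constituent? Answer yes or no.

The paraphrase groups the words so that "harbor canyon glass" is one unit: it corresponds to a single parenthesized sub-phrase.
The full structure is [[harbor [canyon glass]] bench], in which [harbor canyon glass] is a constituent.

yes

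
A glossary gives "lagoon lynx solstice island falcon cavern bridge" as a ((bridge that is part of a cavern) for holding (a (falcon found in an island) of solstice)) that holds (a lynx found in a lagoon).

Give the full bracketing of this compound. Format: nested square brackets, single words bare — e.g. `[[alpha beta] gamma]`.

At the top level: head "bridge" (specifically "solstice island falcon cavern bridge"); modifier "lagoon lynx".
Within "lagoon lynx", the head is "lynx" and the modifier is "lagoon".
Within "solstice island falcon cavern bridge", the head is "bridge" (specifically "cavern bridge") and the modifier is "solstice island falcon".
Within "solstice island falcon", the head is "falcon" (specifically "island falcon") and the modifier is "solstice".
Within "island falcon", the head is "falcon" and the modifier is "island".
Within "cavern bridge", the head is "bridge" and the modifier is "cavern".
Putting it together: [[lagoon lynx] [[solstice [island falcon]] [cavern bridge]]].

[[lagoon lynx] [[solstice [island falcon]] [cavern bridge]]]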